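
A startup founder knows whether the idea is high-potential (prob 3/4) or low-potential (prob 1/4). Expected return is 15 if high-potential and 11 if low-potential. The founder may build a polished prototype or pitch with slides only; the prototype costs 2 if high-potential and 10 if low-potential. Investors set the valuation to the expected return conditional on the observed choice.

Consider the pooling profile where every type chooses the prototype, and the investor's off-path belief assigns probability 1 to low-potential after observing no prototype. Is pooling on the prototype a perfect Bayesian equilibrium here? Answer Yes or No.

No

On path, the investor holds the prior and pays 3/4·15 + 1/4·11 = 14. Off path (no prototype), believing low-potential, it pays 11.
high-potential: the prototype nets 14 − 2 = 12; no prototype nets 11. high-potential stays.
low-potential: the prototype nets 14 − 10 = 4; no prototype nets 11. low-potential would deviate.
A type deviates, so pooling fails.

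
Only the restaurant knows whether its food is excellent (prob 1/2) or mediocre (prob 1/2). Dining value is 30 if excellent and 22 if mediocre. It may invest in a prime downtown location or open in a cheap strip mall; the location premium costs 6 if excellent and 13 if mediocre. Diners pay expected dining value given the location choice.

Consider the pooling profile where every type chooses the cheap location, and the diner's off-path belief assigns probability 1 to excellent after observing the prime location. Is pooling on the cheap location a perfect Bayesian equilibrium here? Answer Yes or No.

On path, the diner holds the prior and pays 1/2·30 + 1/2·22 = 26. Off path (the prime location), believing excellent, it pays 30.
excellent: the cheap location nets 26; the prime location nets 30 − 6 = 24. excellent stays.
mediocre: the cheap location nets 26; the prime location nets 30 − 13 = 17. mediocre stays.
No type deviates, so pooling is sustained.

Yes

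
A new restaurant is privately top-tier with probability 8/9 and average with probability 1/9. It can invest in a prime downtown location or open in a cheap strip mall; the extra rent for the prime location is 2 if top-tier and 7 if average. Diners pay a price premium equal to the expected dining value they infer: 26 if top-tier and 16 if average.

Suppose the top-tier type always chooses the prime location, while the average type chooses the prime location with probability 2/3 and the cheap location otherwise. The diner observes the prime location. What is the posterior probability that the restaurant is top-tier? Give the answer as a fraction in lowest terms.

12/13

P(the prime location) = (8/9)·1 + (1/9)·(2/3) = 26/27.
By Bayes' rule, P(top-tier | the prime location) = (8/9) / (26/27) = 12/13.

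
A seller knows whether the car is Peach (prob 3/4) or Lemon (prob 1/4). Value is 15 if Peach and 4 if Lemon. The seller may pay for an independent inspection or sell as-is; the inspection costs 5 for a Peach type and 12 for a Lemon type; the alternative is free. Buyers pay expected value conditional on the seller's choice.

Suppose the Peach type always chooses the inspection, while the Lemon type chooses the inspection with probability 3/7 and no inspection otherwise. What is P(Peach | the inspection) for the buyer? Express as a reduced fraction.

P(the inspection) = (3/4)·1 + (1/4)·(3/7) = 6/7.
By Bayes' rule, P(Peach | the inspection) = (3/4) / (6/7) = 7/8.

7/8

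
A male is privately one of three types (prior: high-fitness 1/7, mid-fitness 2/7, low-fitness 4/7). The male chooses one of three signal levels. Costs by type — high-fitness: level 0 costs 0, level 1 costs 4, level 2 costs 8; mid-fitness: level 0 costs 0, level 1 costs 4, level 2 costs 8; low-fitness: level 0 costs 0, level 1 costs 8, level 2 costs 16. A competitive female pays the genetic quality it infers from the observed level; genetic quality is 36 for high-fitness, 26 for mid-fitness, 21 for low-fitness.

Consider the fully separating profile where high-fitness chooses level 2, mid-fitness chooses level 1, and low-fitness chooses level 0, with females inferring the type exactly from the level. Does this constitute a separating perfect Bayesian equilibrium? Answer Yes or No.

No

Separating mating payoffs: level 2 → 36, level 1 → 26, level 0 → 21.
high-fitness (assigned level 2): level 0: 21 − 0 = 21; level 1: 26 − 4 = 22; level 2: 36 − 8 = 28. high-fitness stays.
mid-fitness (assigned level 1): level 0: 21 − 0 = 21; level 1: 26 − 4 = 22; level 2: 36 − 8 = 28. mid-fitness prefers level 2.
low-fitness (assigned level 0): level 0: 21 − 0 = 21; level 1: 26 − 8 = 18; level 2: 36 − 16 = 20. low-fitness stays.
At least one type deviates; the separating profile fails.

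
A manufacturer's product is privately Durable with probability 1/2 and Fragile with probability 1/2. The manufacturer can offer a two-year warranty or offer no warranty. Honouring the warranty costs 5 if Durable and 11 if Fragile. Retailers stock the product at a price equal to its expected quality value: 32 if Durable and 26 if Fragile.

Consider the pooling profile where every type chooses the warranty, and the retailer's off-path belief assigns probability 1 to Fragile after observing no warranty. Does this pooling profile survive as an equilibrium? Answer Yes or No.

No

On path, the retailer holds the prior and pays 1/2·32 + 1/2·26 = 29. Off path (no warranty), believing Fragile, it pays 26.
Durable: the warranty nets 29 − 5 = 24; no warranty nets 26. Durable would deviate.
Fragile: the warranty nets 29 − 11 = 18; no warranty nets 26. Fragile would deviate.
A type deviates, so pooling fails.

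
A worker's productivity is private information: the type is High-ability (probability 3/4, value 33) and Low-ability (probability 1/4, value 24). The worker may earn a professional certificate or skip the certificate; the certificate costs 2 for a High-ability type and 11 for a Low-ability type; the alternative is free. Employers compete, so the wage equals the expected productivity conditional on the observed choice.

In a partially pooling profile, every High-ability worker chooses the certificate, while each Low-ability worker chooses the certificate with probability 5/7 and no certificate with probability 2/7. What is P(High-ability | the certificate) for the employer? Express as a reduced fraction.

P(the certificate) = (3/4)·1 + (1/4)·(5/7) = 13/14.
By Bayes' rule, P(High-ability | the certificate) = (3/4) / (13/14) = 21/26.

21/26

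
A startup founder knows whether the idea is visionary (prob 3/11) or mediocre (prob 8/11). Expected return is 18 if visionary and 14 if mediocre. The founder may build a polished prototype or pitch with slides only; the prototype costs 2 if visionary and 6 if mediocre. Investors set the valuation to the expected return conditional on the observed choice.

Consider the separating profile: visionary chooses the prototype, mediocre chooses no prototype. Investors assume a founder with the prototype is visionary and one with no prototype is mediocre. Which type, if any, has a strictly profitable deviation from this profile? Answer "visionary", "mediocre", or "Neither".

Neither

The prototype pays 18; no prototype pays 14.
visionary: assigned the prototype, nets 18 − 2 = 16; deviating to no prototype nets 14.
mediocre: assigned no prototype, nets 14; deviating to the prototype nets 18 − 6 = 12.
Both types strictly prefer their assigned action; no profitable deviation.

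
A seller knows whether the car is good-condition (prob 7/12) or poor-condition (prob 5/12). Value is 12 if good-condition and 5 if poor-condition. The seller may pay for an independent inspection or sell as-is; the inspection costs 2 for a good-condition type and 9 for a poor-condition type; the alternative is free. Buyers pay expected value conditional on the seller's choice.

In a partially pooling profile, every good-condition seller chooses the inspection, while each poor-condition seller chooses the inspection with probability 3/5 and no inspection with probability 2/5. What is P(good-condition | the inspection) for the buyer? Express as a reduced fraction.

P(the inspection) = (7/12)·1 + (5/12)·(3/5) = 5/6.
By Bayes' rule, P(good-condition | the inspection) = (7/12) / (5/6) = 7/10.

7/10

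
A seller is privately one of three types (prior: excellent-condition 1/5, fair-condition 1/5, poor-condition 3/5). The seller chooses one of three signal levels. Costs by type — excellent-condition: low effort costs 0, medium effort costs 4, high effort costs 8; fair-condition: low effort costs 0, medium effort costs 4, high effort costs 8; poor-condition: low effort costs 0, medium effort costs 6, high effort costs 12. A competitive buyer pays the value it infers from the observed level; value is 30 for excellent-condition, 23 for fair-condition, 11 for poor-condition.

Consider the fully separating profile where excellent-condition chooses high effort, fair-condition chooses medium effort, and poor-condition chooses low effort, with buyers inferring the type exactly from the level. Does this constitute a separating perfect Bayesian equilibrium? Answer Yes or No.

No

Separating prices: high effort → 30, medium effort → 23, low effort → 11.
excellent-condition (assigned high effort): low effort: 11 − 0 = 11; medium effort: 23 − 4 = 19; high effort: 30 − 8 = 22. excellent-condition stays.
fair-condition (assigned medium effort): low effort: 11 − 0 = 11; medium effort: 23 − 4 = 19; high effort: 30 − 8 = 22. fair-condition prefers high effort.
poor-condition (assigned low effort): low effort: 11 − 0 = 11; medium effort: 23 − 6 = 17; high effort: 30 − 12 = 18. poor-condition prefers high effort.
At least one type deviates; the separating profile fails.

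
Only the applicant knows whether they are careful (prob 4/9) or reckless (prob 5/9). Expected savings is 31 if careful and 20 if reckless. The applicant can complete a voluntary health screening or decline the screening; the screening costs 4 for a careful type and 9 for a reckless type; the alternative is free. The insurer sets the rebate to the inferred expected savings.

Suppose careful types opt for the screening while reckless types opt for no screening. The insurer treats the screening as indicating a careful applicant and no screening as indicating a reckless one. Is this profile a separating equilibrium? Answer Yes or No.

Under these beliefs, the screening earns rebate 31 and no screening earns rebate 20.
careful: the screening nets 31 − 4 = 27; no screening nets 20. careful prefers the screening.
reckless: the screening nets 31 − 9 = 22; no screening nets 20. reckless would deviate to the screening.
reckless has a profitable deviation, so the profile is not an equilibrium.

No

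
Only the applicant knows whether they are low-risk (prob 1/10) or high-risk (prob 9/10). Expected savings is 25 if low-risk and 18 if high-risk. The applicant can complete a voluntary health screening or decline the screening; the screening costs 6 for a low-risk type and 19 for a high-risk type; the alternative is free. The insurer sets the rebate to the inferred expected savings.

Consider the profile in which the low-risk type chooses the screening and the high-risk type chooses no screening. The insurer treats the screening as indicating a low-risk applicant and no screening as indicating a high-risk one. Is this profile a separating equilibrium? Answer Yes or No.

Yes

Under these beliefs, the screening earns rebate 25 and no screening earns rebate 18.
low-risk: the screening nets 25 − 6 = 19; no screening nets 18. low-risk prefers the screening.
high-risk: the screening nets 25 − 19 = 6; no screening nets 18. high-risk prefers no screening.
Neither type deviates, so the separating profile is an equilibrium.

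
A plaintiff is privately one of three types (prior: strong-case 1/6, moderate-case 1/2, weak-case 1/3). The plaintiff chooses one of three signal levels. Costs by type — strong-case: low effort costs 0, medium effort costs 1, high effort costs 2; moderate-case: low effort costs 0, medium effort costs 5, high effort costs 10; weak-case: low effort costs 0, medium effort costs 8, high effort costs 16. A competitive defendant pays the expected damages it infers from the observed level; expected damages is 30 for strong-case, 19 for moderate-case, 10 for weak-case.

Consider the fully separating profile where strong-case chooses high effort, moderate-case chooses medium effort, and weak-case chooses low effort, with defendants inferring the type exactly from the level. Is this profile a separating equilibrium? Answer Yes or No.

No

Separating settlements: high effort → 30, medium effort → 19, low effort → 10.
strong-case (assigned high effort): low effort: 10 − 0 = 10; medium effort: 19 − 1 = 18; high effort: 30 − 2 = 28. strong-case stays.
moderate-case (assigned medium effort): low effort: 10 − 0 = 10; medium effort: 19 − 5 = 14; high effort: 30 − 10 = 20. moderate-case prefers high effort.
weak-case (assigned low effort): low effort: 10 − 0 = 10; medium effort: 19 − 8 = 11; high effort: 30 − 16 = 14. weak-case prefers high effort.
At least one type deviates; the separating profile fails.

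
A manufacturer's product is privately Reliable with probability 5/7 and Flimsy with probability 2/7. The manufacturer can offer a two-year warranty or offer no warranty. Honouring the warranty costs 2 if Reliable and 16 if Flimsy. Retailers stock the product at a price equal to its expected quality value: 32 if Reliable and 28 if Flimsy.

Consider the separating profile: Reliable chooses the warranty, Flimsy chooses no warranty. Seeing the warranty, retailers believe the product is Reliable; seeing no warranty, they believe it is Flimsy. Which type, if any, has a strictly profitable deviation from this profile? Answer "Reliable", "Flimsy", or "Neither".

The warranty pays 32; no warranty pays 28.
Reliable: assigned the warranty, nets 32 − 2 = 30; deviating to no warranty nets 28.
Flimsy: assigned no warranty, nets 28; deviating to the warranty nets 32 − 16 = 16.
Both types strictly prefer their assigned action; no profitable deviation.

Neither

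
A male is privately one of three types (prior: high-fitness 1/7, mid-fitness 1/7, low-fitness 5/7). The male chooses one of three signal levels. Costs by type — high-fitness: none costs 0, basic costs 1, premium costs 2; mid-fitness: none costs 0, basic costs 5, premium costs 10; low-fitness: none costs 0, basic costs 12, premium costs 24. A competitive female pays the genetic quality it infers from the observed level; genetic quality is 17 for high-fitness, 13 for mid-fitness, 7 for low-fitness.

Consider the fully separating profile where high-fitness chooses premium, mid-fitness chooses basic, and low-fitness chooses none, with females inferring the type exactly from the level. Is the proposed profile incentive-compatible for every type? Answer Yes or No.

Yes

Separating mating payoffs: premium → 17, basic → 13, none → 7.
high-fitness (assigned premium): none: 7 − 0 = 7; basic: 13 − 1 = 12; premium: 17 − 2 = 15. high-fitness stays.
mid-fitness (assigned basic): none: 7 − 0 = 7; basic: 13 − 5 = 8; premium: 17 − 10 = 7. mid-fitness stays.
low-fitness (assigned none): none: 7 − 0 = 7; basic: 13 − 12 = 1; premium: 17 − 24 = -7. low-fitness stays.
Every type prefers its assigned level; separation holds.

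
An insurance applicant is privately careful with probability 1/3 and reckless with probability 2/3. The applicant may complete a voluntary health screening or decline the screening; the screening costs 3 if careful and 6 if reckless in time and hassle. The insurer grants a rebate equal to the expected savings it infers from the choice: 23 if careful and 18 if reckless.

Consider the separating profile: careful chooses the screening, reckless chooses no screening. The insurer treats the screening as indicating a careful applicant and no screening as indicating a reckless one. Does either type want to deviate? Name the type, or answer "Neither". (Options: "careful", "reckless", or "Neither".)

Neither

The screening pays 23; no screening pays 18.
careful: assigned the screening, nets 23 − 3 = 20; deviating to no screening nets 18.
reckless: assigned no screening, nets 18; deviating to the screening nets 23 − 6 = 17.
Both types strictly prefer their assigned action; no profitable deviation.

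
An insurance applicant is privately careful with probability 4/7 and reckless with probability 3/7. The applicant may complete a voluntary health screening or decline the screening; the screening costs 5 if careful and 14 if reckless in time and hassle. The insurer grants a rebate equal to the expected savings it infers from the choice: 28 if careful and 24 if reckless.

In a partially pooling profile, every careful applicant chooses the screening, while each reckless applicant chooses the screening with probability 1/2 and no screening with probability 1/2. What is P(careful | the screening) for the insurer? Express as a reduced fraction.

8/11

P(the screening) = (4/7)·1 + (3/7)·(1/2) = 11/14.
By Bayes' rule, P(careful | the screening) = (4/7) / (11/14) = 8/11.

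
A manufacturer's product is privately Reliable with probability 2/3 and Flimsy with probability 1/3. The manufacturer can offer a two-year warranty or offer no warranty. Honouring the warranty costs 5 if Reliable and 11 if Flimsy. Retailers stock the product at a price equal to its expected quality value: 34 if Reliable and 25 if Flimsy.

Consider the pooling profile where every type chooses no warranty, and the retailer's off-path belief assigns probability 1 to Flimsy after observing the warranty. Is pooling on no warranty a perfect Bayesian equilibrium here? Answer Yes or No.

Yes

On path, the retailer holds the prior and pays 2/3·34 + 1/3·25 = 31. Off path (the warranty), believing Flimsy, it pays 25.
Reliable: no warranty nets 31; the warranty nets 25 − 5 = 20. Reliable stays.
Flimsy: no warranty nets 31; the warranty nets 25 − 11 = 14. Flimsy stays.
No type deviates, so pooling is sustained.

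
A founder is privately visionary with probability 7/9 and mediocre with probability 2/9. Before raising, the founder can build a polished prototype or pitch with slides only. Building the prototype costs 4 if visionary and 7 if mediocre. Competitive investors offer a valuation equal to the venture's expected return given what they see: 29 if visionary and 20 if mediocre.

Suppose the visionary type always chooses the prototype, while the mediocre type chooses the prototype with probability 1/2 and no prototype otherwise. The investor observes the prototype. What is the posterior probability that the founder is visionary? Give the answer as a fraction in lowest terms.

7/8

P(the prototype) = (7/9)·1 + (2/9)·(1/2) = 8/9.
By Bayes' rule, P(visionary | the prototype) = (7/9) / (8/9) = 7/8.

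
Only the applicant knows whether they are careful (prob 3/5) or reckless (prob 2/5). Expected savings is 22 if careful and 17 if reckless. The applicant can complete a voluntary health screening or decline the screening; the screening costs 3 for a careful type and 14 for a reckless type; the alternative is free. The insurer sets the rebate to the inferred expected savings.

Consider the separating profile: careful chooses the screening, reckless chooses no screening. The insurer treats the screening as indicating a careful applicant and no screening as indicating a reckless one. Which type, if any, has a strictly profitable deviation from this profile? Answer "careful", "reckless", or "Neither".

Neither

The screening pays 22; no screening pays 17.
careful: assigned the screening, nets 22 − 3 = 19; deviating to no screening nets 17.
reckless: assigned no screening, nets 17; deviating to the screening nets 22 − 14 = 8.
Both types strictly prefer their assigned action; no profitable deviation.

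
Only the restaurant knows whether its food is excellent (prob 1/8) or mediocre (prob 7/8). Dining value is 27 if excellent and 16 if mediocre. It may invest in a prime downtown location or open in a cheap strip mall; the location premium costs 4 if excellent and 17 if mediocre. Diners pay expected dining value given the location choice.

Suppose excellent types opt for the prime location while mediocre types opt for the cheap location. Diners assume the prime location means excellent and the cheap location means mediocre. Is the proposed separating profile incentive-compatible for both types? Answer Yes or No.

Yes

Under these beliefs, the prime location earns price premium 27 and the cheap location earns price premium 16.
excellent: the prime location nets 27 − 4 = 23; the cheap location nets 16. excellent prefers the prime location.
mediocre: the prime location nets 27 − 17 = 10; the cheap location nets 16. mediocre prefers the cheap location.
Neither type deviates, so the separating profile is an equilibrium.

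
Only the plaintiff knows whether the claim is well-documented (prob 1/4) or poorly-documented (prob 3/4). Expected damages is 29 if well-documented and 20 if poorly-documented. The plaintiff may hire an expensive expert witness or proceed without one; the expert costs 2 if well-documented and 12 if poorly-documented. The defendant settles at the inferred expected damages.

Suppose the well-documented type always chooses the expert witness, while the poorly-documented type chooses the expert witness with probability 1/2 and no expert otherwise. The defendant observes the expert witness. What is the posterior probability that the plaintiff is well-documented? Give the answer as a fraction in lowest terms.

2/5

P(the expert witness) = (1/4)·1 + (3/4)·(1/2) = 5/8.
By Bayes' rule, P(well-documented | the expert witness) = (1/4) / (5/8) = 2/5.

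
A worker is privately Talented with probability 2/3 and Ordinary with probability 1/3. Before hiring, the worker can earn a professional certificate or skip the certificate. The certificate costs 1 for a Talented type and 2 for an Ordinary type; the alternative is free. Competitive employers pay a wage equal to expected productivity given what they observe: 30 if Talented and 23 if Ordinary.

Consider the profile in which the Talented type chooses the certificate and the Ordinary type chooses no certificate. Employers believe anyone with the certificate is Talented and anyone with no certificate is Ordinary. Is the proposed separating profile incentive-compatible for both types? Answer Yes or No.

Under these beliefs, the certificate earns wage 30 and no certificate earns wage 23.
Talented: the certificate nets 30 − 1 = 29; no certificate nets 23. Talented prefers the certificate.
Ordinary: the certificate nets 30 − 2 = 28; no certificate nets 23. Ordinary would deviate to the certificate.
Ordinary has a profitable deviation, so the profile is not an equilibrium.

No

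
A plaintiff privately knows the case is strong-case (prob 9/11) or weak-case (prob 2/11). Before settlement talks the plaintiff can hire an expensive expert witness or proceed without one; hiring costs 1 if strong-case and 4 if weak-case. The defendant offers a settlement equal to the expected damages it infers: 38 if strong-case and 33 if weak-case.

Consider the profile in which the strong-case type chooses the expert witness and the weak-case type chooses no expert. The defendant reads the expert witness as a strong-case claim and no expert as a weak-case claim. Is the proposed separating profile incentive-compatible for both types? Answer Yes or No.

Under these beliefs, the expert witness earns settlement 38 and no expert earns settlement 33.
strong-case: the expert witness nets 38 − 1 = 37; no expert nets 33. strong-case prefers the expert witness.
weak-case: the expert witness nets 38 − 4 = 34; no expert nets 33. weak-case would deviate to the expert witness.
weak-case has a profitable deviation, so the profile is not an equilibrium.

No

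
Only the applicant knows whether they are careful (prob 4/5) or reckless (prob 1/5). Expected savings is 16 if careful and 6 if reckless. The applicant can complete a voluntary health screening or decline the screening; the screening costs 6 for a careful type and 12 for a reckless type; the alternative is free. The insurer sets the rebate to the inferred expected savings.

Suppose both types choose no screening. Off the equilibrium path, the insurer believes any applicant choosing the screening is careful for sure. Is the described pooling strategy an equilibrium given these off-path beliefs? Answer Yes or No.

Yes

On path, the insurer holds the prior and pays 4/5·16 + 1/5·6 = 14. Off path (the screening), believing careful, it pays 16.
careful: no screening nets 14; the screening nets 16 − 6 = 10. careful stays.
reckless: no screening nets 14; the screening nets 16 − 12 = 4. reckless stays.
No type deviates, so pooling is sustained.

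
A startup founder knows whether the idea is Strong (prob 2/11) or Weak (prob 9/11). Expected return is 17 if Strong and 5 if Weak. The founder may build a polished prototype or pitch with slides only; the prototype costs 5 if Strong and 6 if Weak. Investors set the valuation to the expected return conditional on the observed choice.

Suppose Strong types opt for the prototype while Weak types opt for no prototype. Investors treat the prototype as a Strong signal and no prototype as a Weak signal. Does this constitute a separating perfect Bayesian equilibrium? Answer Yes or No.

Under these beliefs, the prototype earns valuation 17 and no prototype earns valuation 5.
Strong: the prototype nets 17 − 5 = 12; no prototype nets 5. Strong prefers the prototype.
Weak: the prototype nets 17 − 6 = 11; no prototype nets 5. Weak would deviate to the prototype.
Weak has a profitable deviation, so the profile is not an equilibrium.

No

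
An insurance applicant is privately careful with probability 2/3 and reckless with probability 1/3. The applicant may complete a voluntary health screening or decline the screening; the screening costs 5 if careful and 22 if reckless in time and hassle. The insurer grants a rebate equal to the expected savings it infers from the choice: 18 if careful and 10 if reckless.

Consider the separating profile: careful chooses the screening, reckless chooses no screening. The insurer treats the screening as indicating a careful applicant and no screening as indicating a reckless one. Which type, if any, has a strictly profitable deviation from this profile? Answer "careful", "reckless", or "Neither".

The screening pays 18; no screening pays 10.
careful: assigned the screening, nets 18 − 5 = 13; deviating to no screening nets 10.
reckless: assigned no screening, nets 10; deviating to the screening nets 18 − 22 = -4.
Both types strictly prefer their assigned action; no profitable deviation.

Neither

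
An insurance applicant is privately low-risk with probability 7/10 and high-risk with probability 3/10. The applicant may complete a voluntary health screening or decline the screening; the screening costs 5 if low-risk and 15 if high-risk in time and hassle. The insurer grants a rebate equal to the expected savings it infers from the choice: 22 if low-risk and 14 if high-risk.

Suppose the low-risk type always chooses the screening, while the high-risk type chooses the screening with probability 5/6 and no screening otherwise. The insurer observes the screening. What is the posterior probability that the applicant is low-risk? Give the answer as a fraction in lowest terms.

P(the screening) = (7/10)·1 + (3/10)·(5/6) = 19/20.
By Bayes' rule, P(low-risk | the screening) = (7/10) / (19/20) = 14/19.

14/19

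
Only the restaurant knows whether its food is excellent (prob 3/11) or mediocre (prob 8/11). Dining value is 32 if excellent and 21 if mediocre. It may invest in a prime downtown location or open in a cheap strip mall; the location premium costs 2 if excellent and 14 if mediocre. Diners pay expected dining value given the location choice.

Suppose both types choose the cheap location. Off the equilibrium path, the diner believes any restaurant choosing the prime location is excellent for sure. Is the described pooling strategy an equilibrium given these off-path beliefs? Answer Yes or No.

No

On path, the diner holds the prior and pays 3/11·32 + 8/11·21 = 24. Off path (the prime location), believing excellent, it pays 32.
excellent: the cheap location nets 24; the prime location nets 32 − 2 = 30. excellent would deviate.
mediocre: the cheap location nets 24; the prime location nets 32 − 14 = 18. mediocre stays.
A type deviates, so pooling fails.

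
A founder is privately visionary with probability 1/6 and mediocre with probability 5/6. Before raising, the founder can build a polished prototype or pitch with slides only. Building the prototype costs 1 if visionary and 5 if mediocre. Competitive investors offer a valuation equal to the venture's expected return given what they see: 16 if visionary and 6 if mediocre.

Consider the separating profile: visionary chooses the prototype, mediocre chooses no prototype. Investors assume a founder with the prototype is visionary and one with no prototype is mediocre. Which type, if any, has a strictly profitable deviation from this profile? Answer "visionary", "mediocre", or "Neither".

mediocre

The prototype pays 16; no prototype pays 6.
visionary: assigned the prototype, nets 16 − 1 = 15; deviating to no prototype nets 6.
mediocre: assigned no prototype, nets 6; deviating to the prototype nets 16 − 5 = 11.
The mediocre type gains 5 by deviating.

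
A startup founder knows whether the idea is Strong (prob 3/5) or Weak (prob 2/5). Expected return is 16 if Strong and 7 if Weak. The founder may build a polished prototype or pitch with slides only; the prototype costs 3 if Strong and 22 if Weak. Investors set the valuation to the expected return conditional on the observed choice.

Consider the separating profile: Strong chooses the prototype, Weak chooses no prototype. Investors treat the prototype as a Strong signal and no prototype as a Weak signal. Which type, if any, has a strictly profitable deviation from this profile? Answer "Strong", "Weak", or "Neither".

Neither

The prototype pays 16; no prototype pays 7.
Strong: assigned the prototype, nets 16 − 3 = 13; deviating to no prototype nets 7.
Weak: assigned no prototype, nets 7; deviating to the prototype nets 16 − 22 = -6.
Both types strictly prefer their assigned action; no profitable deviation.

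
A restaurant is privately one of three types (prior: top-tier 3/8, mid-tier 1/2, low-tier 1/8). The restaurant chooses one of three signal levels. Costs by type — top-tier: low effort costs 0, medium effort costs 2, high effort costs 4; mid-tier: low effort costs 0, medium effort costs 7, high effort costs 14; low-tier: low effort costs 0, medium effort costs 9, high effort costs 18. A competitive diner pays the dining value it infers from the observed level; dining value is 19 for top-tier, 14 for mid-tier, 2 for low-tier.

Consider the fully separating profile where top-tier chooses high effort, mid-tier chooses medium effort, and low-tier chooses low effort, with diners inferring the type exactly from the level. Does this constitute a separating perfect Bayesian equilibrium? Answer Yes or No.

No

Separating price premiums: high effort → 19, medium effort → 14, low effort → 2.
top-tier (assigned high effort): low effort: 2 − 0 = 2; medium effort: 14 − 2 = 12; high effort: 19 − 4 = 15. top-tier stays.
mid-tier (assigned medium effort): low effort: 2 − 0 = 2; medium effort: 14 − 7 = 7; high effort: 19 − 14 = 5. mid-tier stays.
low-tier (assigned low effort): low effort: 2 − 0 = 2; medium effort: 14 − 9 = 5; high effort: 19 − 18 = 1. low-tier prefers medium effort.
At least one type deviates; the separating profile fails.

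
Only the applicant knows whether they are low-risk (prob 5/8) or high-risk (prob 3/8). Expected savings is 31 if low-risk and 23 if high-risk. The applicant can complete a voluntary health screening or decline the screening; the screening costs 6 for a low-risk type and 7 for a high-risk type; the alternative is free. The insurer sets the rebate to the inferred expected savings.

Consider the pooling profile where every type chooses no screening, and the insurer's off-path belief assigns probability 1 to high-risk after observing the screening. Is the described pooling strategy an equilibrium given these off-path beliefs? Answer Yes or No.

Yes

On path, the insurer holds the prior and pays 5/8·31 + 3/8·23 = 28. Off path (the screening), believing high-risk, it pays 23.
low-risk: no screening nets 28; the screening nets 23 − 6 = 17. low-risk stays.
high-risk: no screening nets 28; the screening nets 23 − 7 = 16. high-risk stays.
No type deviates, so pooling is sustained.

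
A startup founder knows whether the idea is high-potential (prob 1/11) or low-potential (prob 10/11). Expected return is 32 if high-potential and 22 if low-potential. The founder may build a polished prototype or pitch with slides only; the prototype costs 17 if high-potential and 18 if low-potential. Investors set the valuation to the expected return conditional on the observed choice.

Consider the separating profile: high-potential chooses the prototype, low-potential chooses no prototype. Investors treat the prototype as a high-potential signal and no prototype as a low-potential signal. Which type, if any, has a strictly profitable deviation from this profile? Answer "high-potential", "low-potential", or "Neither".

high-potential

The prototype pays 32; no prototype pays 22.
high-potential: assigned the prototype, nets 32 − 17 = 15; deviating to no prototype nets 22.
low-potential: assigned no prototype, nets 22; deviating to the prototype nets 32 − 18 = 14.
The high-potential type gains 7 by deviating.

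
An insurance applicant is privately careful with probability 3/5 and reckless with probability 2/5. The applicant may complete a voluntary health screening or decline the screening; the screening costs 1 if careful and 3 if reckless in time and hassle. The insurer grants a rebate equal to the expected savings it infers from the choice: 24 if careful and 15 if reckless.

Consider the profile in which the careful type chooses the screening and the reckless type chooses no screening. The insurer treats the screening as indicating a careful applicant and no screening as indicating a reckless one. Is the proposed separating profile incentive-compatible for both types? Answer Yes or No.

No

Under these beliefs, the screening earns rebate 24 and no screening earns rebate 15.
careful: the screening nets 24 − 1 = 23; no screening nets 15. careful prefers the screening.
reckless: the screening nets 24 − 3 = 21; no screening nets 15. reckless would deviate to the screening.
reckless has a profitable deviation, so the profile is not an equilibrium.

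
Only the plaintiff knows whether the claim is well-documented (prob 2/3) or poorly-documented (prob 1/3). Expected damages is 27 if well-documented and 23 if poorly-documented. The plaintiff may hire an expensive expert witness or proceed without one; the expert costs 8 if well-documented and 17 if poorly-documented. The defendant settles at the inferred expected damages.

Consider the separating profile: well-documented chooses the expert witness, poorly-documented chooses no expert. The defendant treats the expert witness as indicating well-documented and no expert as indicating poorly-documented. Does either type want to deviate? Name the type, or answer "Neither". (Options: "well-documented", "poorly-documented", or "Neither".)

The expert witness pays 27; no expert pays 23.
well-documented: assigned the expert witness, nets 27 − 8 = 19; deviating to no expert nets 23.
poorly-documented: assigned no expert, nets 23; deviating to the expert witness nets 27 − 17 = 10.
The well-documented type gains 4 by deviating.

well-documented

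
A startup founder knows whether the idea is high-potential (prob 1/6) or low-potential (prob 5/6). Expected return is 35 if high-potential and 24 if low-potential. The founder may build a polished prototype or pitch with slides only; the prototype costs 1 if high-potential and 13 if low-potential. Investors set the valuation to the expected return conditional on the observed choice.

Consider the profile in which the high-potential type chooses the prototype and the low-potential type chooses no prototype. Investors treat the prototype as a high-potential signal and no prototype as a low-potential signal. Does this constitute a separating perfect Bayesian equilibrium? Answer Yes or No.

Yes

Under these beliefs, the prototype earns valuation 35 and no prototype earns valuation 24.
high-potential: the prototype nets 35 − 1 = 34; no prototype nets 24. high-potential prefers the prototype.
low-potential: the prototype nets 35 − 13 = 22; no prototype nets 24. low-potential prefers no prototype.
Neither type deviates, so the separating profile is an equilibrium.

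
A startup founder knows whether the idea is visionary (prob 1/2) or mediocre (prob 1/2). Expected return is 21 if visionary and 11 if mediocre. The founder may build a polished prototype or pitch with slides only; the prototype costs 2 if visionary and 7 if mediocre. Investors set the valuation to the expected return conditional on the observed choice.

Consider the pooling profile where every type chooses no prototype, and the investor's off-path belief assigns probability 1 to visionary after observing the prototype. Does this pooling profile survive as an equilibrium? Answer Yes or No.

On path, the investor holds the prior and pays 1/2·21 + 1/2·11 = 16. Off path (the prototype), believing visionary, it pays 21.
visionary: no prototype nets 16; the prototype nets 21 − 2 = 19. visionary would deviate.
mediocre: no prototype nets 16; the prototype nets 21 − 7 = 14. mediocre stays.
A type deviates, so pooling fails.

No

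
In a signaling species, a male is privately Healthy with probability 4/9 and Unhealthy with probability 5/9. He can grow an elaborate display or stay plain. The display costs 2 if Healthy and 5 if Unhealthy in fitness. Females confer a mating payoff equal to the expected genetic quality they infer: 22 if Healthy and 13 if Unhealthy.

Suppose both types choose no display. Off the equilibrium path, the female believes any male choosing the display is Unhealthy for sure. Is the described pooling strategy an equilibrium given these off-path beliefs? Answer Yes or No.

Yes

On path, the female holds the prior and pays 4/9·22 + 5/9·13 = 17. Off path (the display), believing Unhealthy, it pays 13.
Healthy: no display nets 17; the display nets 13 − 2 = 11. Healthy stays.
Unhealthy: no display nets 17; the display nets 13 − 5 = 8. Unhealthy stays.
No type deviates, so pooling is sustained.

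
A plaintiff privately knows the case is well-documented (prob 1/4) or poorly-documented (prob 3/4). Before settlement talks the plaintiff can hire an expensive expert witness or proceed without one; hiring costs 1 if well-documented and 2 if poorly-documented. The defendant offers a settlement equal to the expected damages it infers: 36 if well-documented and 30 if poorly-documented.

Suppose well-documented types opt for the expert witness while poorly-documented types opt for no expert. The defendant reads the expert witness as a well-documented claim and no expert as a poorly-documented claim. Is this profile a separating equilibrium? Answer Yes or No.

Under these beliefs, the expert witness earns settlement 36 and no expert earns settlement 30.
well-documented: the expert witness nets 36 − 1 = 35; no expert nets 30. well-documented prefers the expert witness.
poorly-documented: the expert witness nets 36 − 2 = 34; no expert nets 30. poorly-documented would deviate to the expert witness.
poorly-documented has a profitable deviation, so the profile is not an equilibrium.

No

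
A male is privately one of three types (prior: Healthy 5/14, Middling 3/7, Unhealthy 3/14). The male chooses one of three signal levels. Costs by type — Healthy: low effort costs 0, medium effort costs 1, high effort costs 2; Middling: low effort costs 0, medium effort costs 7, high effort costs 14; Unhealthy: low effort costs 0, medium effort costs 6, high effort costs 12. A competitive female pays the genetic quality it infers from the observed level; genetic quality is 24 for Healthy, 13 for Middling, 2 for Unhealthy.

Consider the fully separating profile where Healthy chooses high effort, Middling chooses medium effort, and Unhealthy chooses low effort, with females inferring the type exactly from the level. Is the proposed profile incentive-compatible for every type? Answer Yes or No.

No

Separating mating payoffs: high effort → 24, medium effort → 13, low effort → 2.
Healthy (assigned high effort): low effort: 2 − 0 = 2; medium effort: 13 − 1 = 12; high effort: 24 − 2 = 22. Healthy stays.
Middling (assigned medium effort): low effort: 2 − 0 = 2; medium effort: 13 − 7 = 6; high effort: 24 − 14 = 10. Middling prefers high effort.
Unhealthy (assigned low effort): low effort: 2 − 0 = 2; medium effort: 13 − 6 = 7; high effort: 24 − 12 = 12. Unhealthy prefers high effort.
At least one type deviates; the separating profile fails.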